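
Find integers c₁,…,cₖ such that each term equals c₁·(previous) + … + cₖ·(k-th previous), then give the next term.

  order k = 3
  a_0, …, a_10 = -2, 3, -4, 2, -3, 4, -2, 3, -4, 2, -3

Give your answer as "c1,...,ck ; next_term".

  a_3 = 0·-4 + 0·3 + -1·-2 = 2
  a_4 = 0·2 + 0·-4 + -1·3 = -3
  a_5 = 0·-3 + 0·2 + -1·-4 = 4
  a_6 = 0·4 + 0·-3 + -1·2 = -2
  a_7 = 0·-2 + 0·4 + -1·-3 = 3
  a_8 = 0·3 + 0·-2 + -1·4 = -4
  a_9 = 0·-4 + 0·3 + -1·-2 = 2
  a_10 = 0·2 + 0·-4 + -1·3 = -3
  a_11 = 0·-3 + 0·2 + -1·-4 = 4

0,0,-1 ; 4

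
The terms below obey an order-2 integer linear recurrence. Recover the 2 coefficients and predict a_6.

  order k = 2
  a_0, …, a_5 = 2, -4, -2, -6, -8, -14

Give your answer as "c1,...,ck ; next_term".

  a_2 = 1·-4 + 1·2 = -2
  a_3 = 1·-2 + 1·-4 = -6
  a_4 = 1·-6 + 1·-2 = -8
  a_5 = 1·-8 + 1·-6 = -14
  a_6 = 1·-14 + 1·-8 = -22

1,1 ; -22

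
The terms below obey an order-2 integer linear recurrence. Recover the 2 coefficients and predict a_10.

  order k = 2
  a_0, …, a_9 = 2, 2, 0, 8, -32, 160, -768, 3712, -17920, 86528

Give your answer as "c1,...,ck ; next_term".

-4,4 ; -417792

  a_2 = -4·2 + 4·2 = 0
  a_3 = -4·0 + 4·2 = 8
  a_4 = -4·8 + 4·0 = -32
  a_5 = -4·-32 + 4·8 = 160
  a_6 = -4·160 + 4·-32 = -768
  a_7 = -4·-768 + 4·160 = 3712
  a_8 = -4·3712 + 4·-768 = -17920
  a_9 = -4·-17920 + 4·3712 = 86528
  a_10 = -4·86528 + 4·-17920 = -417792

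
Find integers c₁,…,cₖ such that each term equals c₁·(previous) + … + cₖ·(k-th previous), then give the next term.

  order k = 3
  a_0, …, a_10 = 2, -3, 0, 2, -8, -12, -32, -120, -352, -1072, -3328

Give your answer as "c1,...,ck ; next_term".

2,2,4 ; -10208

  a_3 = 2·0 + 2·-3 + 4·2 = 2
  a_4 = 2·2 + 2·0 + 4·-3 = -8
  a_5 = 2·-8 + 2·2 + 4·0 = -12
  a_6 = 2·-12 + 2·-8 + 4·2 = -32
  a_7 = 2·-32 + 2·-12 + 4·-8 = -120
  a_8 = 2·-120 + 2·-32 + 4·-12 = -352
  a_9 = 2·-352 + 2·-120 + 4·-32 = -1072
  a_10 = 2·-1072 + 2·-352 + 4·-120 = -3328
  a_11 = 2·-3328 + 2·-1072 + 4·-352 = -10208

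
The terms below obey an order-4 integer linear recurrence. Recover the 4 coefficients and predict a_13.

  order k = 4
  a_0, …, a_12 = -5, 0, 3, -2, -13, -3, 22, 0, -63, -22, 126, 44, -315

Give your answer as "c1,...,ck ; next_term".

1,-2,2,1 ; -173

  a_4 = 1·-2 + -2·3 + 2·0 + 1·-5 = -13
  a_5 = 1·-13 + -2·-2 + 2·3 + 1·0 = -3
  a_6 = 1·-3 + -2·-13 + 2·-2 + 1·3 = 22
  a_7 = 1·22 + -2·-3 + 2·-13 + 1·-2 = 0
  a_8 = 1·0 + -2·22 + 2·-3 + 1·-13 = -63
  a_9 = 1·-63 + -2·0 + 2·22 + 1·-3 = -22
  a_10 = 1·-22 + -2·-63 + 2·0 + 1·22 = 126
  a_11 = 1·126 + -2·-22 + 2·-63 + 1·0 = 44
  a_12 = 1·44 + -2·126 + 2·-22 + 1·-63 = -315
  a_13 = 1·-315 + -2·44 + 2·126 + 1·-22 = -173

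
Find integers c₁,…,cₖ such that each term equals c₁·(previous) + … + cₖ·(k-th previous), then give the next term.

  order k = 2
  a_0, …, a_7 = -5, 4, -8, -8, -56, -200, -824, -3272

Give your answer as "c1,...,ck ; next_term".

3,4 ; -13112

  a_2 = 3·4 + 4·-5 = -8
  a_3 = 3·-8 + 4·4 = -8
  a_4 = 3·-8 + 4·-8 = -56
  a_5 = 3·-56 + 4·-8 = -200
  a_6 = 3·-200 + 4·-56 = -824
  a_7 = 3·-824 + 4·-200 = -3272
  a_8 = 3·-3272 + 4·-824 = -13112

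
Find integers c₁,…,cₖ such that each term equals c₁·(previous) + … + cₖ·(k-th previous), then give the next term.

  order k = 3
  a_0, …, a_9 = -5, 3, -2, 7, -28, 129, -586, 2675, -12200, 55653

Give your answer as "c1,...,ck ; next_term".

-4,3,2 ; -253862

  a_3 = -4·-2 + 3·3 + 2·-5 = 7
  a_4 = -4·7 + 3·-2 + 2·3 = -28
  a_5 = -4·-28 + 3·7 + 2·-2 = 129
  a_6 = -4·129 + 3·-28 + 2·7 = -586
  a_7 = -4·-586 + 3·129 + 2·-28 = 2675
  a_8 = -4·2675 + 3·-586 + 2·129 = -12200
  a_9 = -4·-12200 + 3·2675 + 2·-586 = 55653
  a_10 = -4·55653 + 3·-12200 + 2·2675 = -253862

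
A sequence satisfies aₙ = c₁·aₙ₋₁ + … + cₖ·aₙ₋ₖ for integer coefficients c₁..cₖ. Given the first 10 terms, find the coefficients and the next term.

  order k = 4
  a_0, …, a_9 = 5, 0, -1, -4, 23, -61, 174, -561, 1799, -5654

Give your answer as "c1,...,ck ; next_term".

  a_4 = -3·-4 + -1·-1 + -4·0 + 2·5 = 23
  a_5 = -3·23 + -1·-4 + -4·-1 + 2·0 = -61
  a_6 = -3·-61 + -1·23 + -4·-4 + 2·-1 = 174
  a_7 = -3·174 + -1·-61 + -4·23 + 2·-4 = -561
  a_8 = -3·-561 + -1·174 + -4·-61 + 2·23 = 1799
  a_9 = -3·1799 + -1·-561 + -4·174 + 2·-61 = -5654
  a_10 = -3·-5654 + -1·1799 + -4·-561 + 2·174 = 17755

-3,-1,-4,2 ; 17755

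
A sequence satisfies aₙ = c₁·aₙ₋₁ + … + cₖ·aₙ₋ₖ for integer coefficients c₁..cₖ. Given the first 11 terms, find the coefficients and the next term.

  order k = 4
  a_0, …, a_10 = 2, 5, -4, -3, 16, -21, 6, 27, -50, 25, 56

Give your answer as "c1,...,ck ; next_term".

-2,-2,0,1 ; -135

  a_4 = -2·-3 + -2·-4 + 0·5 + 1·2 = 16
  a_5 = -2·16 + -2·-3 + 0·-4 + 1·5 = -21
  a_6 = -2·-21 + -2·16 + 0·-3 + 1·-4 = 6
  a_7 = -2·6 + -2·-21 + 0·16 + 1·-3 = 27
  a_8 = -2·27 + -2·6 + 0·-21 + 1·16 = -50
  a_9 = -2·-50 + -2·27 + 0·6 + 1·-21 = 25
  a_10 = -2·25 + -2·-50 + 0·27 + 1·6 = 56
  a_11 = -2·56 + -2·25 + 0·-50 + 1·27 = -135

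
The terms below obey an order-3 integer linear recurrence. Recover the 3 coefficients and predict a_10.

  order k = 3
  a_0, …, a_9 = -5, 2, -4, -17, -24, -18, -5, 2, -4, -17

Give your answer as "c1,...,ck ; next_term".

2,-2,1 ; -24

  a_3 = 2·-4 + -2·2 + 1·-5 = -17
  a_4 = 2·-17 + -2·-4 + 1·2 = -24
  a_5 = 2·-24 + -2·-17 + 1·-4 = -18
  a_6 = 2·-18 + -2·-24 + 1·-17 = -5
  a_7 = 2·-5 + -2·-18 + 1·-24 = 2
  a_8 = 2·2 + -2·-5 + 1·-18 = -4
  a_9 = 2·-4 + -2·2 + 1·-5 = -17
  a_10 = 2·-17 + -2·-4 + 1·2 = -24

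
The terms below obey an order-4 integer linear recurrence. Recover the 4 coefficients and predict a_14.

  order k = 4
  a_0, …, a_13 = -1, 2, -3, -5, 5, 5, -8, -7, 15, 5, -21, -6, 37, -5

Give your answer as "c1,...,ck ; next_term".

-1,-1,-1,1 ; -47

  a_4 = -1·-5 + -1·-3 + -1·2 + 1·-1 = 5
  a_5 = -1·5 + -1·-5 + -1·-3 + 1·2 = 5
  a_6 = -1·5 + -1·5 + -1·-5 + 1·-3 = -8
  a_7 = -1·-8 + -1·5 + -1·5 + 1·-5 = -7
  a_8 = -1·-7 + -1·-8 + -1·5 + 1·5 = 15
  a_9 = -1·15 + -1·-7 + -1·-8 + 1·5 = 5
  a_10 = -1·5 + -1·15 + -1·-7 + 1·-8 = -21
  a_11 = -1·-21 + -1·5 + -1·15 + 1·-7 = -6
  a_12 = -1·-6 + -1·-21 + -1·5 + 1·15 = 37
  a_13 = -1·37 + -1·-6 + -1·-21 + 1·5 = -5
  a_14 = -1·-5 + -1·37 + -1·-6 + 1·-21 = -47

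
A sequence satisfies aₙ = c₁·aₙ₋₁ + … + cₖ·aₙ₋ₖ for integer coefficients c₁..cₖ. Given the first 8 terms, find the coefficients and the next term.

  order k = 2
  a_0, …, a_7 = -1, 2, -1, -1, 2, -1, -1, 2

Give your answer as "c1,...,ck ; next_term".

-1,-1 ; -1

  a_2 = -1·2 + -1·-1 = -1
  a_3 = -1·-1 + -1·2 = -1
  a_4 = -1·-1 + -1·-1 = 2
  a_5 = -1·2 + -1·-1 = -1
  a_6 = -1·-1 + -1·2 = -1
  a_7 = -1·-1 + -1·-1 = 2
  a_8 = -1·2 + -1·-1 = -1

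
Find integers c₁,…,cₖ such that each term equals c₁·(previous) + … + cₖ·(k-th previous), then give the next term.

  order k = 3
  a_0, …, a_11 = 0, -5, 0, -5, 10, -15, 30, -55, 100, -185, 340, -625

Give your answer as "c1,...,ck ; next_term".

-1,1,-1 ; 1150

  a_3 = -1·0 + 1·-5 + -1·0 = -5
  a_4 = -1·-5 + 1·0 + -1·-5 = 10
  a_5 = -1·10 + 1·-5 + -1·0 = -15
  a_6 = -1·-15 + 1·10 + -1·-5 = 30
  a_7 = -1·30 + 1·-15 + -1·10 = -55
  a_8 = -1·-55 + 1·30 + -1·-15 = 100
  a_9 = -1·100 + 1·-55 + -1·30 = -185
  a_10 = -1·-185 + 1·100 + -1·-55 = 340
  a_11 = -1·340 + 1·-185 + -1·100 = -625
  a_12 = -1·-625 + 1·340 + -1·-185 = 1150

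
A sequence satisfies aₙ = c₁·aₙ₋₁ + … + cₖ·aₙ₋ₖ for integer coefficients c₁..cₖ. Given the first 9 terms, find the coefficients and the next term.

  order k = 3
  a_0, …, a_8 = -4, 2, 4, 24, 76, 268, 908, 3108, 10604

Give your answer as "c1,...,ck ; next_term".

  a_3 = 3·4 + 2·2 + -2·-4 = 24
  a_4 = 3·24 + 2·4 + -2·2 = 76
  a_5 = 3·76 + 2·24 + -2·4 = 268
  a_6 = 3·268 + 2·76 + -2·24 = 908
  a_7 = 3·908 + 2·268 + -2·76 = 3108
  a_8 = 3·3108 + 2·908 + -2·268 = 10604
  a_9 = 3·10604 + 2·3108 + -2·908 = 36212

3,2,-2 ; 36212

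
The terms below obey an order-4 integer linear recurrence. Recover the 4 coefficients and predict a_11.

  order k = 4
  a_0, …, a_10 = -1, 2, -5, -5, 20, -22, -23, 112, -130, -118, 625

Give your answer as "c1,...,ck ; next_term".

-1,-2,2,-1 ; -761

  a_4 = -1·-5 + -2·-5 + 2·2 + -1·-1 = 20
  a_5 = -1·20 + -2·-5 + 2·-5 + -1·2 = -22
  a_6 = -1·-22 + -2·20 + 2·-5 + -1·-5 = -23
  a_7 = -1·-23 + -2·-22 + 2·20 + -1·-5 = 112
  a_8 = -1·112 + -2·-23 + 2·-22 + -1·20 = -130
  a_9 = -1·-130 + -2·112 + 2·-23 + -1·-22 = -118
  a_10 = -1·-118 + -2·-130 + 2·112 + -1·-23 = 625
  a_11 = -1·625 + -2·-118 + 2·-130 + -1·112 = -761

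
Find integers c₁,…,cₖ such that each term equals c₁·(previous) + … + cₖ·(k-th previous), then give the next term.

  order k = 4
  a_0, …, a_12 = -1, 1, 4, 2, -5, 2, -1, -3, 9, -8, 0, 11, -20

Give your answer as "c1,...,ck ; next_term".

  a_4 = -1·2 + -1·4 + 0·1 + -1·-1 = -5
  a_5 = -1·-5 + -1·2 + 0·4 + -1·1 = 2
  a_6 = -1·2 + -1·-5 + 0·2 + -1·4 = -1
  a_7 = -1·-1 + -1·2 + 0·-5 + -1·2 = -3
  a_8 = -1·-3 + -1·-1 + 0·2 + -1·-5 = 9
  a_9 = -1·9 + -1·-3 + 0·-1 + -1·2 = -8
  a_10 = -1·-8 + -1·9 + 0·-3 + -1·-1 = 0
  a_11 = -1·0 + -1·-8 + 0·9 + -1·-3 = 11
  a_12 = -1·11 + -1·0 + 0·-8 + -1·9 = -20
  a_13 = -1·-20 + -1·11 + 0·0 + -1·-8 = 17

-1,-1,0,-1 ; 17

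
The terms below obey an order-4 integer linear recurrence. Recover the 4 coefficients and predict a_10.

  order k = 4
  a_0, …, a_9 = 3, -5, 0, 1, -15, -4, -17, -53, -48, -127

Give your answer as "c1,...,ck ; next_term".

  a_4 = 1·1 + 1·0 + 2·-5 + -2·3 = -15
  a_5 = 1·-15 + 1·1 + 2·0 + -2·-5 = -4
  a_6 = 1·-4 + 1·-15 + 2·1 + -2·0 = -17
  a_7 = 1·-17 + 1·-4 + 2·-15 + -2·1 = -53
  a_8 = 1·-53 + 1·-17 + 2·-4 + -2·-15 = -48
  a_9 = 1·-48 + 1·-53 + 2·-17 + -2·-4 = -127
  a_10 = 1·-127 + 1·-48 + 2·-53 + -2·-17 = -247

1,1,2,-2 ; -247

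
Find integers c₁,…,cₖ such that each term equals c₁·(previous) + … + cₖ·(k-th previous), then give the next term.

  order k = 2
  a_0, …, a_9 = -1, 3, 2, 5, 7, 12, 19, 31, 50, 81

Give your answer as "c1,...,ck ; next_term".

  a_2 = 1·3 + 1·-1 = 2
  a_3 = 1·2 + 1·3 = 5
  a_4 = 1·5 + 1·2 = 7
  a_5 = 1·7 + 1·5 = 12
  a_6 = 1·12 + 1·7 = 19
  a_7 = 1·19 + 1·12 = 31
  a_8 = 1·31 + 1·19 = 50
  a_9 = 1·50 + 1·31 = 81
  a_10 = 1·81 + 1·50 = 131

1,1 ; 131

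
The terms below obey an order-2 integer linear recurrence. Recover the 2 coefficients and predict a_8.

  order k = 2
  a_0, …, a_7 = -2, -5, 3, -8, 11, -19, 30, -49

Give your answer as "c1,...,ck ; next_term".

  a_2 = -1·-5 + 1·-2 = 3
  a_3 = -1·3 + 1·-5 = -8
  a_4 = -1·-8 + 1·3 = 11
  a_5 = -1·11 + 1·-8 = -19
  a_6 = -1·-19 + 1·11 = 30
  a_7 = -1·30 + 1·-19 = -49
  a_8 = -1·-49 + 1·30 = 79

-1,1 ; 79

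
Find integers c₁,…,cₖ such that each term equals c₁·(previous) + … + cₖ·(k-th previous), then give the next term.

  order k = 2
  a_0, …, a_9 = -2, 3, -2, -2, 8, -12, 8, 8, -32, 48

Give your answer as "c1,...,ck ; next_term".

  a_2 = -2·3 + -2·-2 = -2
  a_3 = -2·-2 + -2·3 = -2
  a_4 = -2·-2 + -2·-2 = 8
  a_5 = -2·8 + -2·-2 = -12
  a_6 = -2·-12 + -2·8 = 8
  a_7 = -2·8 + -2·-12 = 8
  a_8 = -2·8 + -2·8 = -32
  a_9 = -2·-32 + -2·8 = 48
  a_10 = -2·48 + -2·-32 = -32

-2,-2 ; -32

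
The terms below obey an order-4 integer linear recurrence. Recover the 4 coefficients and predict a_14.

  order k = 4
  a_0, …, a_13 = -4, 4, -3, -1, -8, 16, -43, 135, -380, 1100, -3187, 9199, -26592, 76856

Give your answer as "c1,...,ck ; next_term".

-2,2,-2,-1 ; -222107

  a_4 = -2·-1 + 2·-3 + -2·4 + -1·-4 = -8
  a_5 = -2·-8 + 2·-1 + -2·-3 + -1·4 = 16
  a_6 = -2·16 + 2·-8 + -2·-1 + -1·-3 = -43
  a_7 = -2·-43 + 2·16 + -2·-8 + -1·-1 = 135
  a_8 = -2·135 + 2·-43 + -2·16 + -1·-8 = -380
  a_9 = -2·-380 + 2·135 + -2·-43 + -1·16 = 1100
  a_10 = -2·1100 + 2·-380 + -2·135 + -1·-43 = -3187
  a_11 = -2·-3187 + 2·1100 + -2·-380 + -1·135 = 9199
  a_12 = -2·9199 + 2·-3187 + -2·1100 + -1·-380 = -26592
  a_13 = -2·-26592 + 2·9199 + -2·-3187 + -1·1100 = 76856
  a_14 = -2·76856 + 2·-26592 + -2·9199 + -1·-3187 = -222107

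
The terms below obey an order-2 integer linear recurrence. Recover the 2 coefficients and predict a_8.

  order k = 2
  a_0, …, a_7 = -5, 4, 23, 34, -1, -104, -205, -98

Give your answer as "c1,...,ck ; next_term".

  a_2 = 2·4 + -3·-5 = 23
  a_3 = 2·23 + -3·4 = 34
  a_4 = 2·34 + -3·23 = -1
  a_5 = 2·-1 + -3·34 = -104
  a_6 = 2·-104 + -3·-1 = -205
  a_7 = 2·-205 + -3·-104 = -98
  a_8 = 2·-98 + -3·-205 = 419

2,-3 ; 419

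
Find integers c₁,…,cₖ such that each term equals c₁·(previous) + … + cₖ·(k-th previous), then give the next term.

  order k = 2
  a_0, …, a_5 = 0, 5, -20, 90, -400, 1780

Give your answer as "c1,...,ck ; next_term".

  a_2 = -4·5 + 2·0 = -20
  a_3 = -4·-20 + 2·5 = 90
  a_4 = -4·90 + 2·-20 = -400
  a_5 = -4·-400 + 2·90 = 1780
  a_6 = -4·1780 + 2·-400 = -7920

-4,2 ; -7920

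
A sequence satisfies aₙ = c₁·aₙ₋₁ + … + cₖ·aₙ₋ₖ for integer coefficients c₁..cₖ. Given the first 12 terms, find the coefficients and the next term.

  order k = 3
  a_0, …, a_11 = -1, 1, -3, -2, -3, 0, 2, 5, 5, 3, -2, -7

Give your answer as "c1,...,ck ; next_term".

  a_3 = 1·-3 + 0·1 + -1·-1 = -2
  a_4 = 1·-2 + 0·-3 + -1·1 = -3
  a_5 = 1·-3 + 0·-2 + -1·-3 = 0
  a_6 = 1·0 + 0·-3 + -1·-2 = 2
  a_7 = 1·2 + 0·0 + -1·-3 = 5
  a_8 = 1·5 + 0·2 + -1·0 = 5
  a_9 = 1·5 + 0·5 + -1·2 = 3
  a_10 = 1·3 + 0·5 + -1·5 = -2
  a_11 = 1·-2 + 0·3 + -1·5 = -7
  a_12 = 1·-7 + 0·-2 + -1·3 = -10

1,0,-1 ; -10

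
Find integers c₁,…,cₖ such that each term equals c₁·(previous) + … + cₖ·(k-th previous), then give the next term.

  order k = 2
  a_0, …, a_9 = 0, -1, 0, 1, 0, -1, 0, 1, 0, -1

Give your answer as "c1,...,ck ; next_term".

0,-1 ; 0

  a_2 = 0·-1 + -1·0 = 0
  a_3 = 0·0 + -1·-1 = 1
  a_4 = 0·1 + -1·0 = 0
  a_5 = 0·0 + -1·1 = -1
  a_6 = 0·-1 + -1·0 = 0
  a_7 = 0·0 + -1·-1 = 1
  a_8 = 0·1 + -1·0 = 0
  a_9 = 0·0 + -1·1 = -1
  a_10 = 0·-1 + -1·0 = 0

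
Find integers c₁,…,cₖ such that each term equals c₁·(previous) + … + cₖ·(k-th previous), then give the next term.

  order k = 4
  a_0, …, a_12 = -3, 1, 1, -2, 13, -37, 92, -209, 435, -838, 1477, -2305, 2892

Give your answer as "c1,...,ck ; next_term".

-3,-1,2,-2 ; -1741

  a_4 = -3·-2 + -1·1 + 2·1 + -2·-3 = 13
  a_5 = -3·13 + -1·-2 + 2·1 + -2·1 = -37
  a_6 = -3·-37 + -1·13 + 2·-2 + -2·1 = 92
  a_7 = -3·92 + -1·-37 + 2·13 + -2·-2 = -209
  a_8 = -3·-209 + -1·92 + 2·-37 + -2·13 = 435
  a_9 = -3·435 + -1·-209 + 2·92 + -2·-37 = -838
  a_10 = -3·-838 + -1·435 + 2·-209 + -2·92 = 1477
  a_11 = -3·1477 + -1·-838 + 2·435 + -2·-209 = -2305
  a_12 = -3·-2305 + -1·1477 + 2·-838 + -2·435 = 2892
  a_13 = -3·2892 + -1·-2305 + 2·1477 + -2·-838 = -1741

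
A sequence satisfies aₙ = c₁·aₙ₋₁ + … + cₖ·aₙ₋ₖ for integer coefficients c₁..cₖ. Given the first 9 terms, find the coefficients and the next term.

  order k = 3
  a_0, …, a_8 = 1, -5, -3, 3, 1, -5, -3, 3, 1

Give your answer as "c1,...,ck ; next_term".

1,-1,1 ; -5

  a_3 = 1·-3 + -1·-5 + 1·1 = 3
  a_4 = 1·3 + -1·-3 + 1·-5 = 1
  a_5 = 1·1 + -1·3 + 1·-3 = -5
  a_6 = 1·-5 + -1·1 + 1·3 = -3
  a_7 = 1·-3 + -1·-5 + 1·1 = 3
  a_8 = 1·3 + -1·-3 + 1·-5 = 1
  a_9 = 1·1 + -1·3 + 1·-3 = -5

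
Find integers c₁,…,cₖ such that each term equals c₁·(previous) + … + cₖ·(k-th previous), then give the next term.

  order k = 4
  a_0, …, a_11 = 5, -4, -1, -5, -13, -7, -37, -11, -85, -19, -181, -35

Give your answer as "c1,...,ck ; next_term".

0,3,0,-2 ; -373

  a_4 = 0·-5 + 3·-1 + 0·-4 + -2·5 = -13
  a_5 = 0·-13 + 3·-5 + 0·-1 + -2·-4 = -7
  a_6 = 0·-7 + 3·-13 + 0·-5 + -2·-1 = -37
  a_7 = 0·-37 + 3·-7 + 0·-13 + -2·-5 = -11
  a_8 = 0·-11 + 3·-37 + 0·-7 + -2·-13 = -85
  a_9 = 0·-85 + 3·-11 + 0·-37 + -2·-7 = -19
  a_10 = 0·-19 + 3·-85 + 0·-11 + -2·-37 = -181
  a_11 = 0·-181 + 3·-19 + 0·-85 + -2·-11 = -35
  a_12 = 0·-35 + 3·-181 + 0·-19 + -2·-85 = -373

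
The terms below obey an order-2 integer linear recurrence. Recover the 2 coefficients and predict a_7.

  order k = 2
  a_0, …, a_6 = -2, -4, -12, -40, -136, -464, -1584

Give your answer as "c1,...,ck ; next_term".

  a_2 = 4·-4 + -2·-2 = -12
  a_3 = 4·-12 + -2·-4 = -40
  a_4 = 4·-40 + -2·-12 = -136
  a_5 = 4·-136 + -2·-40 = -464
  a_6 = 4·-464 + -2·-136 = -1584
  a_7 = 4·-1584 + -2·-464 = -5408

4,-2 ; -5408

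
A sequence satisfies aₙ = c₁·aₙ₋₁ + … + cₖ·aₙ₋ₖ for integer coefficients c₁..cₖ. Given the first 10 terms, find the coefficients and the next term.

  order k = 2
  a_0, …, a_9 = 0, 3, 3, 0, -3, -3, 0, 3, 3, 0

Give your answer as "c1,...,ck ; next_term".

1,-1 ; -3

  a_2 = 1·3 + -1·0 = 3
  a_3 = 1·3 + -1·3 = 0
  a_4 = 1·0 + -1·3 = -3
  a_5 = 1·-3 + -1·0 = -3
  a_6 = 1·-3 + -1·-3 = 0
  a_7 = 1·0 + -1·-3 = 3
  a_8 = 1·3 + -1·0 = 3
  a_9 = 1·3 + -1·3 = 0
  a_10 = 1·0 + -1·3 = -3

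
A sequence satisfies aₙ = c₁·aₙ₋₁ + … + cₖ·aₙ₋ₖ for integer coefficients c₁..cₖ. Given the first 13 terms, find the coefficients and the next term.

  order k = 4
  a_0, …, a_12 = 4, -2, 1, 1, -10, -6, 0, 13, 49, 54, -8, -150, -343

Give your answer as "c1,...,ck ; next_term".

1,-1,-1,-3 ; -347

  a_4 = 1·1 + -1·1 + -1·-2 + -3·4 = -10
  a_5 = 1·-10 + -1·1 + -1·1 + -3·-2 = -6
  a_6 = 1·-6 + -1·-10 + -1·1 + -3·1 = 0
  a_7 = 1·0 + -1·-6 + -1·-10 + -3·1 = 13
  a_8 = 1·13 + -1·0 + -1·-6 + -3·-10 = 49
  a_9 = 1·49 + -1·13 + -1·0 + -3·-6 = 54
  a_10 = 1·54 + -1·49 + -1·13 + -3·0 = -8
  a_11 = 1·-8 + -1·54 + -1·49 + -3·13 = -150
  a_12 = 1·-150 + -1·-8 + -1·54 + -3·49 = -343
  a_13 = 1·-343 + -1·-150 + -1·-8 + -3·54 = -347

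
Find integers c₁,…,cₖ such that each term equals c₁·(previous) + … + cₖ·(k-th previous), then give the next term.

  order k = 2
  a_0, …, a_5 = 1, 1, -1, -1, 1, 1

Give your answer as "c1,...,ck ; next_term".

0,-1 ; -1

  a_2 = 0·1 + -1·1 = -1
  a_3 = 0·-1 + -1·1 = -1
  a_4 = 0·-1 + -1·-1 = 1
  a_5 = 0·1 + -1·-1 = 1
  a_6 = 0·1 + -1·1 = -1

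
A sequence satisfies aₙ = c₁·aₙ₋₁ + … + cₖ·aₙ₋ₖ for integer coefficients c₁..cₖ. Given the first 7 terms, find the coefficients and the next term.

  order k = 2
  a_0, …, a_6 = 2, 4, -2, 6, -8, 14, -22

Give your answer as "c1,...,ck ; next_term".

-1,1 ; 36

  a_2 = -1·4 + 1·2 = -2
  a_3 = -1·-2 + 1·4 = 6
  a_4 = -1·6 + 1·-2 = -8
  a_5 = -1·-8 + 1·6 = 14
  a_6 = -1·14 + 1·-8 = -22
  a_7 = -1·-22 + 1·14 = 36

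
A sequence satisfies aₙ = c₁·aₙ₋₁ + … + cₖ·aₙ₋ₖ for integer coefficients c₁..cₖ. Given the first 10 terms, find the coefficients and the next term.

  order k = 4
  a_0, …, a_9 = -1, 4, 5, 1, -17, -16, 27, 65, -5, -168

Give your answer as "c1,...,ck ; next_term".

0,-2,-2,-1 ; -147

  a_4 = 0·1 + -2·5 + -2·4 + -1·-1 = -17
  a_5 = 0·-17 + -2·1 + -2·5 + -1·4 = -16
  a_6 = 0·-16 + -2·-17 + -2·1 + -1·5 = 27
  a_7 = 0·27 + -2·-16 + -2·-17 + -1·1 = 65
  a_8 = 0·65 + -2·27 + -2·-16 + -1·-17 = -5
  a_9 = 0·-5 + -2·65 + -2·27 + -1·-16 = -168
  a_10 = 0·-168 + -2·-5 + -2·65 + -1·27 = -147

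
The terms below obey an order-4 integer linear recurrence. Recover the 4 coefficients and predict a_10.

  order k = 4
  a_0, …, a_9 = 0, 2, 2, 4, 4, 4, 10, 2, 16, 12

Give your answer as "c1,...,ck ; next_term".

-1,1,3,-1 ; 0

  a_4 = -1·4 + 1·2 + 3·2 + -1·0 = 4
  a_5 = -1·4 + 1·4 + 3·2 + -1·2 = 4
  a_6 = -1·4 + 1·4 + 3·4 + -1·2 = 10
  a_7 = -1·10 + 1·4 + 3·4 + -1·4 = 2
  a_8 = -1·2 + 1·10 + 3·4 + -1·4 = 16
  a_9 = -1·16 + 1·2 + 3·10 + -1·4 = 12
  a_10 = -1·12 + 1·16 + 3·2 + -1·10 = 0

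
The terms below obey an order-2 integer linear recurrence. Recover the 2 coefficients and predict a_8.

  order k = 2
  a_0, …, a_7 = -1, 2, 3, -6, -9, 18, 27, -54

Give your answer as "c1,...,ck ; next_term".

  a_2 = 0·2 + -3·-1 = 3
  a_3 = 0·3 + -3·2 = -6
  a_4 = 0·-6 + -3·3 = -9
  a_5 = 0·-9 + -3·-6 = 18
  a_6 = 0·18 + -3·-9 = 27
  a_7 = 0·27 + -3·18 = -54
  a_8 = 0·-54 + -3·27 = -81

0,-3 ; -81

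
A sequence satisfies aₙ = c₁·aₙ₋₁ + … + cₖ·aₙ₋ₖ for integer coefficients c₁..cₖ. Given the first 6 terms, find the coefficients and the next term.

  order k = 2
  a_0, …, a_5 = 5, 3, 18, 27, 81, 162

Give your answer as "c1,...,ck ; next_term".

  a_2 = 1·3 + 3·5 = 18
  a_3 = 1·18 + 3·3 = 27
  a_4 = 1·27 + 3·18 = 81
  a_5 = 1·81 + 3·27 = 162
  a_6 = 1·162 + 3·81 = 405

1,3 ; 405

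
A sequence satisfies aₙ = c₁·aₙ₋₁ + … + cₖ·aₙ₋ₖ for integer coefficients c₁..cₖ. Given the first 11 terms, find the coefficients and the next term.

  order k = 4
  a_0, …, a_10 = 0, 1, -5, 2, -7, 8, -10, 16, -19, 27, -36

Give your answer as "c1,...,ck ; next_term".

-1,1,0,-1 ; 47

  a_4 = -1·2 + 1·-5 + 0·1 + -1·0 = -7
  a_5 = -1·-7 + 1·2 + 0·-5 + -1·1 = 8
  a_6 = -1·8 + 1·-7 + 0·2 + -1·-5 = -10
  a_7 = -1·-10 + 1·8 + 0·-7 + -1·2 = 16
  a_8 = -1·16 + 1·-10 + 0·8 + -1·-7 = -19
  a_9 = -1·-19 + 1·16 + 0·-10 + -1·8 = 27
  a_10 = -1·27 + 1·-19 + 0·16 + -1·-10 = -36
  a_11 = -1·-36 + 1·27 + 0·-19 + -1·16 = 47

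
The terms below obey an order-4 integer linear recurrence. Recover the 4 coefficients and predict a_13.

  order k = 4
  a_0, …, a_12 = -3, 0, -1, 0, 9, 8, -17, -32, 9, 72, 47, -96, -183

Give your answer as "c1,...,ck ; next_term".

  a_4 = 1·0 + -3·-1 + 1·0 + -2·-3 = 9
  a_5 = 1·9 + -3·0 + 1·-1 + -2·0 = 8
  a_6 = 1·8 + -3·9 + 1·0 + -2·-1 = -17
  a_7 = 1·-17 + -3·8 + 1·9 + -2·0 = -32
  a_8 = 1·-32 + -3·-17 + 1·8 + -2·9 = 9
  a_9 = 1·9 + -3·-32 + 1·-17 + -2·8 = 72
  a_10 = 1·72 + -3·9 + 1·-32 + -2·-17 = 47
  a_11 = 1·47 + -3·72 + 1·9 + -2·-32 = -96
  a_12 = 1·-96 + -3·47 + 1·72 + -2·9 = -183
  a_13 = 1·-183 + -3·-96 + 1·47 + -2·72 = 8

1,-3,1,-2 ; 8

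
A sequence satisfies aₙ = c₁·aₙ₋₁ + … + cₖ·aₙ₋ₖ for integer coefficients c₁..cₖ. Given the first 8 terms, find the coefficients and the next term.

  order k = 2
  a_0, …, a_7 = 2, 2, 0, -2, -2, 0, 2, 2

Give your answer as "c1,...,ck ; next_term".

  a_2 = 1·2 + -1·2 = 0
  a_3 = 1·0 + -1·2 = -2
  a_4 = 1·-2 + -1·0 = -2
  a_5 = 1·-2 + -1·-2 = 0
  a_6 = 1·0 + -1·-2 = 2
  a_7 = 1·2 + -1·0 = 2
  a_8 = 1·2 + -1·2 = 0

1,-1 ; 0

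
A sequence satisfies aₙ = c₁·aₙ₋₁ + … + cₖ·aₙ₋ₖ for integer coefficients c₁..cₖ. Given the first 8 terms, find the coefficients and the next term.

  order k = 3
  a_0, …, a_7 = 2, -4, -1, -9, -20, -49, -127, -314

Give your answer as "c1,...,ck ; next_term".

  a_3 = 1·-1 + 3·-4 + 2·2 = -9
  a_4 = 1·-9 + 3·-1 + 2·-4 = -20
  a_5 = 1·-20 + 3·-9 + 2·-1 = -49
  a_6 = 1·-49 + 3·-20 + 2·-9 = -127
  a_7 = 1·-127 + 3·-49 + 2·-20 = -314
  a_8 = 1·-314 + 3·-127 + 2·-49 = -793

1,3,2 ; -793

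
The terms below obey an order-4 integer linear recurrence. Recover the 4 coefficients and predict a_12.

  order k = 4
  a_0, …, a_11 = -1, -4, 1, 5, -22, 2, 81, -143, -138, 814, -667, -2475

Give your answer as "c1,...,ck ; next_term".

  a_4 = -1·5 + -3·1 + 3·-4 + 2·-1 = -22
  a_5 = -1·-22 + -3·5 + 3·1 + 2·-4 = 2
  a_6 = -1·2 + -3·-22 + 3·5 + 2·1 = 81
  a_7 = -1·81 + -3·2 + 3·-22 + 2·5 = -143
  a_8 = -1·-143 + -3·81 + 3·2 + 2·-22 = -138
  a_9 = -1·-138 + -3·-143 + 3·81 + 2·2 = 814
  a_10 = -1·814 + -3·-138 + 3·-143 + 2·81 = -667
  a_11 = -1·-667 + -3·814 + 3·-138 + 2·-143 = -2475
  a_12 = -1·-2475 + -3·-667 + 3·814 + 2·-138 = 6642

-1,-3,3,2 ; 6642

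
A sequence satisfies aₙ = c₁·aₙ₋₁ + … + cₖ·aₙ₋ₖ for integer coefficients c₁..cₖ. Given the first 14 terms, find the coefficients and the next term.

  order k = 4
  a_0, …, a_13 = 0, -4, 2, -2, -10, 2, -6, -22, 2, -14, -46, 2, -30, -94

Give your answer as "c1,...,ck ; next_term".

  a_4 = 1·-2 + 0·2 + 2·-4 + -2·0 = -10
  a_5 = 1·-10 + 0·-2 + 2·2 + -2·-4 = 2
  a_6 = 1·2 + 0·-10 + 2·-2 + -2·2 = -6
  a_7 = 1·-6 + 0·2 + 2·-10 + -2·-2 = -22
  a_8 = 1·-22 + 0·-6 + 2·2 + -2·-10 = 2
  a_9 = 1·2 + 0·-22 + 2·-6 + -2·2 = -14
  a_10 = 1·-14 + 0·2 + 2·-22 + -2·-6 = -46
  a_11 = 1·-46 + 0·-14 + 2·2 + -2·-22 = 2
  a_12 = 1·2 + 0·-46 + 2·-14 + -2·2 = -30
  a_13 = 1·-30 + 0·2 + 2·-46 + -2·-14 = -94
  a_14 = 1·-94 + 0·-30 + 2·2 + -2·-46 = 2

1,0,2,-2 ; 2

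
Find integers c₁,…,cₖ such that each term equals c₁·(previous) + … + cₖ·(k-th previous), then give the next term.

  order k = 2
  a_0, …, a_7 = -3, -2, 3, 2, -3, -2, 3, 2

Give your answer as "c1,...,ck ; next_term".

0,-1 ; -3

  a_2 = 0·-2 + -1·-3 = 3
  a_3 = 0·3 + -1·-2 = 2
  a_4 = 0·2 + -1·3 = -3
  a_5 = 0·-3 + -1·2 = -2
  a_6 = 0·-2 + -1·-3 = 3
  a_7 = 0·3 + -1·-2 = 2
  a_8 = 0·2 + -1·3 = -3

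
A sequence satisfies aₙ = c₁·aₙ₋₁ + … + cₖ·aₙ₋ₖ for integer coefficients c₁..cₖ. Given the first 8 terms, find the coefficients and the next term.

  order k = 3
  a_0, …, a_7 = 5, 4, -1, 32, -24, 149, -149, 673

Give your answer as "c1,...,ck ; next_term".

-1,4,3 ; -822

  a_3 = -1·-1 + 4·4 + 3·5 = 32
  a_4 = -1·32 + 4·-1 + 3·4 = -24
  a_5 = -1·-24 + 4·32 + 3·-1 = 149
  a_6 = -1·149 + 4·-24 + 3·32 = -149
  a_7 = -1·-149 + 4·149 + 3·-24 = 673
  a_8 = -1·673 + 4·-149 + 3·149 = -822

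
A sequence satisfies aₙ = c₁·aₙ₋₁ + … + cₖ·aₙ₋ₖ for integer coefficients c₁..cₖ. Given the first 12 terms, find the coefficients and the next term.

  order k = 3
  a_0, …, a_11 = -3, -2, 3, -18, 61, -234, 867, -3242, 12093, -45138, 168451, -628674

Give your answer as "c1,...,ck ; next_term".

  a_3 = -3·3 + 3·-2 + 1·-3 = -18
  a_4 = -3·-18 + 3·3 + 1·-2 = 61
  a_5 = -3·61 + 3·-18 + 1·3 = -234
  a_6 = -3·-234 + 3·61 + 1·-18 = 867
  a_7 = -3·867 + 3·-234 + 1·61 = -3242
  a_8 = -3·-3242 + 3·867 + 1·-234 = 12093
  a_9 = -3·12093 + 3·-3242 + 1·867 = -45138
  a_10 = -3·-45138 + 3·12093 + 1·-3242 = 168451
  a_11 = -3·168451 + 3·-45138 + 1·12093 = -628674
  a_12 = -3·-628674 + 3·168451 + 1·-45138 = 2346237

-3,3,1 ; 2346237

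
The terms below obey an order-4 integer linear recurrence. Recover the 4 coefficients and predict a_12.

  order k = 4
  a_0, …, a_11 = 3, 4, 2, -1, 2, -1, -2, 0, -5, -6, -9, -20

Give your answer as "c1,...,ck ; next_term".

  a_4 = 1·-1 + 1·2 + 1·4 + -1·3 = 2
  a_5 = 1·2 + 1·-1 + 1·2 + -1·4 = -1
  a_6 = 1·-1 + 1·2 + 1·-1 + -1·2 = -2
  a_7 = 1·-2 + 1·-1 + 1·2 + -1·-1 = 0
  a_8 = 1·0 + 1·-2 + 1·-1 + -1·2 = -5
  a_9 = 1·-5 + 1·0 + 1·-2 + -1·-1 = -6
  a_10 = 1·-6 + 1·-5 + 1·0 + -1·-2 = -9
  a_11 = 1·-9 + 1·-6 + 1·-5 + -1·0 = -20
  a_12 = 1·-20 + 1·-9 + 1·-6 + -1·-5 = -30

1,1,1,-1 ; -30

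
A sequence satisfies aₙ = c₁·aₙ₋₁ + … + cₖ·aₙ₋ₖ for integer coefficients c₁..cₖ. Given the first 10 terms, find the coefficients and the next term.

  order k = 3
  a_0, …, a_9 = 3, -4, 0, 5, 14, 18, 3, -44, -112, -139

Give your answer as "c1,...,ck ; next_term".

2,-2,-1 ; -10

  a_3 = 2·0 + -2·-4 + -1·3 = 5
  a_4 = 2·5 + -2·0 + -1·-4 = 14
  a_5 = 2·14 + -2·5 + -1·0 = 18
  a_6 = 2·18 + -2·14 + -1·5 = 3
  a_7 = 2·3 + -2·18 + -1·14 = -44
  a_8 = 2·-44 + -2·3 + -1·18 = -112
  a_9 = 2·-112 + -2·-44 + -1·3 = -139
  a_10 = 2·-139 + -2·-112 + -1·-44 = -10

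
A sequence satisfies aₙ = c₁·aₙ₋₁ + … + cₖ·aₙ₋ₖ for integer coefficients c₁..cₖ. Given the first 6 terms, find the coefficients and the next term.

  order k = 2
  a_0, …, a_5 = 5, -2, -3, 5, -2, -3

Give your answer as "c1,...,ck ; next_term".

  a_2 = -1·-2 + -1·5 = -3
  a_3 = -1·-3 + -1·-2 = 5
  a_4 = -1·5 + -1·-3 = -2
  a_5 = -1·-2 + -1·5 = -3
  a_6 = -1·-3 + -1·-2 = 5

-1,-1 ; 5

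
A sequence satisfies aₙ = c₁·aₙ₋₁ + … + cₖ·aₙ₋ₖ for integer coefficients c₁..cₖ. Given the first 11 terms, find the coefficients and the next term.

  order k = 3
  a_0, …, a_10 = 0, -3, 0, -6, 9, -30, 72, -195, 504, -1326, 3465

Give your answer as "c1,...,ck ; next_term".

  a_3 = -2·0 + 2·-3 + 1·0 = -6
  a_4 = -2·-6 + 2·0 + 1·-3 = 9
  a_5 = -2·9 + 2·-6 + 1·0 = -30
  a_6 = -2·-30 + 2·9 + 1·-6 = 72
  a_7 = -2·72 + 2·-30 + 1·9 = -195
  a_8 = -2·-195 + 2·72 + 1·-30 = 504
  a_9 = -2·504 + 2·-195 + 1·72 = -1326
  a_10 = -2·-1326 + 2·504 + 1·-195 = 3465
  a_11 = -2·3465 + 2·-1326 + 1·504 = -9078

-2,2,1 ; -9078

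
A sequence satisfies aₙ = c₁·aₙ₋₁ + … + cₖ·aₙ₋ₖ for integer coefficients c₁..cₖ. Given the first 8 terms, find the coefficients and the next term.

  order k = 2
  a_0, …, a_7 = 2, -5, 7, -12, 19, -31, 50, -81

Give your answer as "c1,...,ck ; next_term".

  a_2 = -1·-5 + 1·2 = 7
  a_3 = -1·7 + 1·-5 = -12
  a_4 = -1·-12 + 1·7 = 19
  a_5 = -1·19 + 1·-12 = -31
  a_6 = -1·-31 + 1·19 = 50
  a_7 = -1·50 + 1·-31 = -81
  a_8 = -1·-81 + 1·50 = 131

-1,1 ; 131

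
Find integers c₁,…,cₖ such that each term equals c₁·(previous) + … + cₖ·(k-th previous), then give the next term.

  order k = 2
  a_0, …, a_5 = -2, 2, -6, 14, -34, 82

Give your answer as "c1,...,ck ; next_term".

  a_2 = -2·2 + 1·-2 = -6
  a_3 = -2·-6 + 1·2 = 14
  a_4 = -2·14 + 1·-6 = -34
  a_5 = -2·-34 + 1·14 = 82
  a_6 = -2·82 + 1·-34 = -198

-2,1 ; -198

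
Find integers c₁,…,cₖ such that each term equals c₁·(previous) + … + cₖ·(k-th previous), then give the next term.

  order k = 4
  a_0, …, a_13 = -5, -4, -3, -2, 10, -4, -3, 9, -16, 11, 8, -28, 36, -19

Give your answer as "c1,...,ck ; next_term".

  a_4 = -1·-2 + -1·-3 + 0·-4 + -1·-5 = 10
  a_5 = -1·10 + -1·-2 + 0·-3 + -1·-4 = -4
  a_6 = -1·-4 + -1·10 + 0·-2 + -1·-3 = -3
  a_7 = -1·-3 + -1·-4 + 0·10 + -1·-2 = 9
  a_8 = -1·9 + -1·-3 + 0·-4 + -1·10 = -16
  a_9 = -1·-16 + -1·9 + 0·-3 + -1·-4 = 11
  a_10 = -1·11 + -1·-16 + 0·9 + -1·-3 = 8
  a_11 = -1·8 + -1·11 + 0·-16 + -1·9 = -28
  a_12 = -1·-28 + -1·8 + 0·11 + -1·-16 = 36
  a_13 = -1·36 + -1·-28 + 0·8 + -1·11 = -19
  a_14 = -1·-19 + -1·36 + 0·-28 + -1·8 = -25

-1,-1,0,-1 ; -25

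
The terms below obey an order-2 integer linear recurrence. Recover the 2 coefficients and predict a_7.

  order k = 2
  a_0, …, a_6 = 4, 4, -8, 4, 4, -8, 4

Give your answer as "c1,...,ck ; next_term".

  a_2 = -1·4 + -1·4 = -8
  a_3 = -1·-8 + -1·4 = 4
  a_4 = -1·4 + -1·-8 = 4
  a_5 = -1·4 + -1·4 = -8
  a_6 = -1·-8 + -1·4 = 4
  a_7 = -1·4 + -1·-8 = 4

-1,-1 ; 4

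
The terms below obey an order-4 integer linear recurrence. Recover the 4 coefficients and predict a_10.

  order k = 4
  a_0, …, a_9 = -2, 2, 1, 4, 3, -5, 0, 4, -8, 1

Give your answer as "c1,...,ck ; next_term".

  a_4 = 0·4 + -1·1 + 1·2 + -1·-2 = 3
  a_5 = 0·3 + -1·4 + 1·1 + -1·2 = -5
  a_6 = 0·-5 + -1·3 + 1·4 + -1·1 = 0
  a_7 = 0·0 + -1·-5 + 1·3 + -1·4 = 4
  a_8 = 0·4 + -1·0 + 1·-5 + -1·3 = -8
  a_9 = 0·-8 + -1·4 + 1·0 + -1·-5 = 1
  a_10 = 0·1 + -1·-8 + 1·4 + -1·0 = 12

0,-1,1,-1 ; 12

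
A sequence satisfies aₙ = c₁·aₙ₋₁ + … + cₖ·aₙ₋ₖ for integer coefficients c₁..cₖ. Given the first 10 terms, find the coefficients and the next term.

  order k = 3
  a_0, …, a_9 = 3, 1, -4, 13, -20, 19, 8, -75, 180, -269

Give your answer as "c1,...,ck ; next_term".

  a_3 = -2·-4 + -1·1 + 2·3 = 13
  a_4 = -2·13 + -1·-4 + 2·1 = -20
  a_5 = -2·-20 + -1·13 + 2·-4 = 19
  a_6 = -2·19 + -1·-20 + 2·13 = 8
  a_7 = -2·8 + -1·19 + 2·-20 = -75
  a_8 = -2·-75 + -1·8 + 2·19 = 180
  a_9 = -2·180 + -1·-75 + 2·8 = -269
  a_10 = -2·-269 + -1·180 + 2·-75 = 208

-2,-1,2 ; 208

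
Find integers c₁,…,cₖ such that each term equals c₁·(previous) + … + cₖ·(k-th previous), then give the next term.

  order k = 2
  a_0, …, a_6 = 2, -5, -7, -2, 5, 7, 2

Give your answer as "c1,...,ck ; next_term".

1,-1 ; -5

  a_2 = 1·-5 + -1·2 = -7
  a_3 = 1·-7 + -1·-5 = -2
  a_4 = 1·-2 + -1·-7 = 5
  a_5 = 1·5 + -1·-2 = 7
  a_6 = 1·7 + -1·5 = 2
  a_7 = 1·2 + -1·7 = -5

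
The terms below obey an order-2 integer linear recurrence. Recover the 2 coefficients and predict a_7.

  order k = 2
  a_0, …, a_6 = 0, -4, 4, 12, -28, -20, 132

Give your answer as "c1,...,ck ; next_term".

-1,-4 ; -52

  a_2 = -1·-4 + -4·0 = 4
  a_3 = -1·4 + -4·-4 = 12
  a_4 = -1·12 + -4·4 = -28
  a_5 = -1·-28 + -4·12 = -20
  a_6 = -1·-20 + -4·-28 = 132
  a_7 = -1·132 + -4·-20 = -52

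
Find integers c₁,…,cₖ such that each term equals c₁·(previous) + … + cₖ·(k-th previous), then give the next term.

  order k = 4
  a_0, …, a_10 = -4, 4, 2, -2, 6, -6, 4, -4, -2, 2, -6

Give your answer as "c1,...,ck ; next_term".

0,1,0,-1 ; 6

  a_4 = 0·-2 + 1·2 + 0·4 + -1·-4 = 6
  a_5 = 0·6 + 1·-2 + 0·2 + -1·4 = -6
  a_6 = 0·-6 + 1·6 + 0·-2 + -1·2 = 4
  a_7 = 0·4 + 1·-6 + 0·6 + -1·-2 = -4
  a_8 = 0·-4 + 1·4 + 0·-6 + -1·6 = -2
  a_9 = 0·-2 + 1·-4 + 0·4 + -1·-6 = 2
  a_10 = 0·2 + 1·-2 + 0·-4 + -1·4 = -6
  a_11 = 0·-6 + 1·2 + 0·-2 + -1·-4 = 6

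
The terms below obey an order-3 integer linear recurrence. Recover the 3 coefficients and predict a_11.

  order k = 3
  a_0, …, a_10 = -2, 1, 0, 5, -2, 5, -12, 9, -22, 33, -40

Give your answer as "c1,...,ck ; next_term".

0,1,-2 ; 77

  a_3 = 0·0 + 1·1 + -2·-2 = 5
  a_4 = 0·5 + 1·0 + -2·1 = -2
  a_5 = 0·-2 + 1·5 + -2·0 = 5
  a_6 = 0·5 + 1·-2 + -2·5 = -12
  a_7 = 0·-12 + 1·5 + -2·-2 = 9
  a_8 = 0·9 + 1·-12 + -2·5 = -22
  a_9 = 0·-22 + 1·9 + -2·-12 = 33
  a_10 = 0·33 + 1·-22 + -2·9 = -40
  a_11 = 0·-40 + 1·33 + -2·-22 = 77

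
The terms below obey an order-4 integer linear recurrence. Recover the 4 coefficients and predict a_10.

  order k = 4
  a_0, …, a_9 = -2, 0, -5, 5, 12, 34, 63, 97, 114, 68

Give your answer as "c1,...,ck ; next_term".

2,0,-2,-1 ; -121

  a_4 = 2·5 + 0·-5 + -2·0 + -1·-2 = 12
  a_5 = 2·12 + 0·5 + -2·-5 + -1·0 = 34
  a_6 = 2·34 + 0·12 + -2·5 + -1·-5 = 63
  a_7 = 2·63 + 0·34 + -2·12 + -1·5 = 97
  a_8 = 2·97 + 0·63 + -2·34 + -1·12 = 114
  a_9 = 2·114 + 0·97 + -2·63 + -1·34 = 68
  a_10 = 2·68 + 0·114 + -2·97 + -1·63 = -121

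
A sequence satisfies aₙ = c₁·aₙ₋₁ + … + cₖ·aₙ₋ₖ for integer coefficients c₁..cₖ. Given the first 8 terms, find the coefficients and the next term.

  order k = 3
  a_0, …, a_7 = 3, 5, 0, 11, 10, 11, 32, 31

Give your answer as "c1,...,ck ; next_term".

0,1,2 ; 54

  a_3 = 0·0 + 1·5 + 2·3 = 11
  a_4 = 0·11 + 1·0 + 2·5 = 10
  a_5 = 0·10 + 1·11 + 2·0 = 11
  a_6 = 0·11 + 1·10 + 2·11 = 32
  a_7 = 0·32 + 1·11 + 2·10 = 31
  a_8 = 0·31 + 1·32 + 2·11 = 54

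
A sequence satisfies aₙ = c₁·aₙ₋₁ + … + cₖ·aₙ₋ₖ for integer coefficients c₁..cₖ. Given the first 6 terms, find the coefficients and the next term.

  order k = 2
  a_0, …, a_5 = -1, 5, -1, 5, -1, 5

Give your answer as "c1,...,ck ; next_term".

0,1 ; -1

  a_2 = 0·5 + 1·-1 = -1
  a_3 = 0·-1 + 1·5 = 5
  a_4 = 0·5 + 1·-1 = -1
  a_5 = 0·-1 + 1·5 = 5
  a_6 = 0·5 + 1·-1 = -1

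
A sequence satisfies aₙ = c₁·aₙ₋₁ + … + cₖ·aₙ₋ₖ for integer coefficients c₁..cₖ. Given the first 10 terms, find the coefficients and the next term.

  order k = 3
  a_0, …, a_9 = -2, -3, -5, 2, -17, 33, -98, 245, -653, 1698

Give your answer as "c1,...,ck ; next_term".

-2,2,1 ; -4457

  a_3 = -2·-5 + 2·-3 + 1·-2 = 2
  a_4 = -2·2 + 2·-5 + 1·-3 = -17
  a_5 = -2·-17 + 2·2 + 1·-5 = 33
  a_6 = -2·33 + 2·-17 + 1·2 = -98
  a_7 = -2·-98 + 2·33 + 1·-17 = 245
  a_8 = -2·245 + 2·-98 + 1·33 = -653
  a_9 = -2·-653 + 2·245 + 1·-98 = 1698
  a_10 = -2·1698 + 2·-653 + 1·245 = -4457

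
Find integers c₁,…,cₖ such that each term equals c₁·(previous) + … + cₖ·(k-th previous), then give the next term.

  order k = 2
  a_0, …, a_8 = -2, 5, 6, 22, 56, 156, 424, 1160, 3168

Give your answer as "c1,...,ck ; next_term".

2,2 ; 8656

  a_2 = 2·5 + 2·-2 = 6
  a_3 = 2·6 + 2·5 = 22
  a_4 = 2·22 + 2·6 = 56
  a_5 = 2·56 + 2·22 = 156
  a_6 = 2·156 + 2·56 = 424
  a_7 = 2·424 + 2·156 = 1160
  a_8 = 2·1160 + 2·424 = 3168
  a_9 = 2·3168 + 2·1160 = 8656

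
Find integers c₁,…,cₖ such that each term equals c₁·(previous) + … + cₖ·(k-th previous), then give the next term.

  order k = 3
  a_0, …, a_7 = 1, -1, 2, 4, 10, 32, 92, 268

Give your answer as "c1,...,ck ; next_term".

  a_3 = 2·2 + 2·-1 + 2·1 = 4
  a_4 = 2·4 + 2·2 + 2·-1 = 10
  a_5 = 2·10 + 2·4 + 2·2 = 32
  a_6 = 2·32 + 2·10 + 2·4 = 92
  a_7 = 2·92 + 2·32 + 2·10 = 268
  a_8 = 2·268 + 2·92 + 2·32 = 784

2,2,2 ; 784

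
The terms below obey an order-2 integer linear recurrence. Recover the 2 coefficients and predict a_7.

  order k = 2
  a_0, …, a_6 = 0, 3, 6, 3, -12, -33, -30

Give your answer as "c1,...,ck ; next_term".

  a_2 = 2·3 + -3·0 = 6
  a_3 = 2·6 + -3·3 = 3
  a_4 = 2·3 + -3·6 = -12
  a_5 = 2·-12 + -3·3 = -33
  a_6 = 2·-33 + -3·-12 = -30
  a_7 = 2·-30 + -3·-33 = 39

2,-3 ; 39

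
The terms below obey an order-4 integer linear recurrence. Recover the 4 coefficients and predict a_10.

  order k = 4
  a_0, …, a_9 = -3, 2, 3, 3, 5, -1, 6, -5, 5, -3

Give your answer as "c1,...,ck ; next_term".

-1,1,1,-1 ; -3

  a_4 = -1·3 + 1·3 + 1·2 + -1·-3 = 5
  a_5 = -1·5 + 1·3 + 1·3 + -1·2 = -1
  a_6 = -1·-1 + 1·5 + 1·3 + -1·3 = 6
  a_7 = -1·6 + 1·-1 + 1·5 + -1·3 = -5
  a_8 = -1·-5 + 1·6 + 1·-1 + -1·5 = 5
  a_9 = -1·5 + 1·-5 + 1·6 + -1·-1 = -3
  a_10 = -1·-3 + 1·5 + 1·-5 + -1·6 = -3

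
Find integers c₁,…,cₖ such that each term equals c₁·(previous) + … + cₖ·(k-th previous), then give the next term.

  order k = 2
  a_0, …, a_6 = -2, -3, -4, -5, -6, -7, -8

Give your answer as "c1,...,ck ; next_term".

2,-1 ; -9

  a_2 = 2·-3 + -1·-2 = -4
  a_3 = 2·-4 + -1·-3 = -5
  a_4 = 2·-5 + -1·-4 = -6
  a_5 = 2·-6 + -1·-5 = -7
  a_6 = 2·-7 + -1·-6 = -8
  a_7 = 2·-8 + -1·-7 = -9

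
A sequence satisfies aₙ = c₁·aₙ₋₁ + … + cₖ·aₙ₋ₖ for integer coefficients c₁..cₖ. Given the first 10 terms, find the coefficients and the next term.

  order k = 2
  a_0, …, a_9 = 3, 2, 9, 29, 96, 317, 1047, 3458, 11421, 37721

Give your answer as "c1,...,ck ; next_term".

  a_2 = 3·2 + 1·3 = 9
  a_3 = 3·9 + 1·2 = 29
  a_4 = 3·29 + 1·9 = 96
  a_5 = 3·96 + 1·29 = 317
  a_6 = 3·317 + 1·96 = 1047
  a_7 = 3·1047 + 1·317 = 3458
  a_8 = 3·3458 + 1·1047 = 11421
  a_9 = 3·11421 + 1·3458 = 37721
  a_10 = 3·37721 + 1·11421 = 124584

3,1 ; 124584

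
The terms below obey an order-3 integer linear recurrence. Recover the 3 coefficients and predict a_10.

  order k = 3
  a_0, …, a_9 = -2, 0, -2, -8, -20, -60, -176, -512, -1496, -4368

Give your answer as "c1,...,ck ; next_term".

  a_3 = 2·-2 + 2·0 + 2·-2 = -8
  a_4 = 2·-8 + 2·-2 + 2·0 = -20
  a_5 = 2·-20 + 2·-8 + 2·-2 = -60
  a_6 = 2·-60 + 2·-20 + 2·-8 = -176
  a_7 = 2·-176 + 2·-60 + 2·-20 = -512
  a_8 = 2·-512 + 2·-176 + 2·-60 = -1496
  a_9 = 2·-1496 + 2·-512 + 2·-176 = -4368
  a_10 = 2·-4368 + 2·-1496 + 2·-512 = -12752

2,2,2 ; -12752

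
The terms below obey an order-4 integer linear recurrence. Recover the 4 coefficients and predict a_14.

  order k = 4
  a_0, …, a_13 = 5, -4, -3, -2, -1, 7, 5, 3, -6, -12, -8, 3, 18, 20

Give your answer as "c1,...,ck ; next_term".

  a_4 = 0·-2 + 0·-3 + -1·-4 + -1·5 = -1
  a_5 = 0·-1 + 0·-2 + -1·-3 + -1·-4 = 7
  a_6 = 0·7 + 0·-1 + -1·-2 + -1·-3 = 5
  a_7 = 0·5 + 0·7 + -1·-1 + -1·-2 = 3
  a_8 = 0·3 + 0·5 + -1·7 + -1·-1 = -6
  a_9 = 0·-6 + 0·3 + -1·5 + -1·7 = -12
  a_10 = 0·-12 + 0·-6 + -1·3 + -1·5 = -8
  a_11 = 0·-8 + 0·-12 + -1·-6 + -1·3 = 3
  a_12 = 0·3 + 0·-8 + -1·-12 + -1·-6 = 18
  a_13 = 0·18 + 0·3 + -1·-8 + -1·-12 = 20
  a_14 = 0·20 + 0·18 + -1·3 + -1·-8 = 5

0,0,-1,-1 ; 5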